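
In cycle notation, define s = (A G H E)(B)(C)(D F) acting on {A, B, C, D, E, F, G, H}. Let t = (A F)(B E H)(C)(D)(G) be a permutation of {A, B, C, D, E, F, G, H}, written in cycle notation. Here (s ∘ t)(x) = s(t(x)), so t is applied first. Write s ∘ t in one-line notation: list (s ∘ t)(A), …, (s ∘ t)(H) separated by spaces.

D A C F E G H B

(s ∘ t)(x) = s(t(x)). Computing each image: s(t(A)) = s(F) = D, s(t(B)) = s(E) = A, s(t(C)) = s(C) = C, s(t(D)) = s(D) = F, s(t(E)) = s(H) = E, s(t(F)) = s(A) = G, s(t(G)) = s(G) = H, s(t(H)) = s(B) = B.
Hence s ∘ t = [D A C F E G H B].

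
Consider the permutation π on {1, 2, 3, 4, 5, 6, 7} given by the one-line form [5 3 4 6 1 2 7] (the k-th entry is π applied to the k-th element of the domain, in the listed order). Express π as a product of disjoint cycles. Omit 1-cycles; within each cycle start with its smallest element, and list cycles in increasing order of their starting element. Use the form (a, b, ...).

(1, 5)(2, 3, 4, 6)

From 1: 1 → 5 → 1, closing the cycle (1, 5).
Repeating from the next unused element and collecting all non-trivial cycles gives (1, 5)(2, 3, 4, 6).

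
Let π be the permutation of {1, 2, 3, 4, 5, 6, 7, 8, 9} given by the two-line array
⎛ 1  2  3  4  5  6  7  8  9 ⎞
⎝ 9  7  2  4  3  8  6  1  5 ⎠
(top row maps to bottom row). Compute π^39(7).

2

Tracing 7 → 6 → … returns to 7 after 8 steps, so 7 lies in an 8-cycle (1, 9, 5, 3, 2, 7, 6, 8).
Powers repeat with period 8 on this cycle, and 39 mod 8 = 7, so π^39(7) = π^7(7).
Advancing 7 steps from 7: 7 → 6 → 8 → 1 → 9 → 5 → 3 → 2.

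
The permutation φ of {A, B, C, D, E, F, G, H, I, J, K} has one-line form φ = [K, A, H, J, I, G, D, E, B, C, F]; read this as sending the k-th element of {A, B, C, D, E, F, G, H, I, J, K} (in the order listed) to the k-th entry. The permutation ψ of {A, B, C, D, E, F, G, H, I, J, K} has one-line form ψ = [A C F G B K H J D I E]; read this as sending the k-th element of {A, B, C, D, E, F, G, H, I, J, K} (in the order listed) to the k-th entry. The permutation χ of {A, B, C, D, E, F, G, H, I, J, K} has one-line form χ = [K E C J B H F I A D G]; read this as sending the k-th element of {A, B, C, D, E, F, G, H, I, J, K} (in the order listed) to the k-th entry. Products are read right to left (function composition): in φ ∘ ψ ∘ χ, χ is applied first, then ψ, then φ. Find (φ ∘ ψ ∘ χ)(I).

Apply the permutations in order: χ(I) = A, then ψ(A) = A, then φ(A) = K. So (φ ∘ ψ ∘ χ)(I) = K.

K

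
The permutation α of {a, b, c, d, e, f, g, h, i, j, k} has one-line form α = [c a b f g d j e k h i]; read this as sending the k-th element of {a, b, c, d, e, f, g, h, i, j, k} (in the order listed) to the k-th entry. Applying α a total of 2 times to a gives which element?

Tracing a → c → … returns to a after 3 steps, so a lies in a 3-cycle (a, c, b).
Stepping 2 places around the cycle: a → c → b.

b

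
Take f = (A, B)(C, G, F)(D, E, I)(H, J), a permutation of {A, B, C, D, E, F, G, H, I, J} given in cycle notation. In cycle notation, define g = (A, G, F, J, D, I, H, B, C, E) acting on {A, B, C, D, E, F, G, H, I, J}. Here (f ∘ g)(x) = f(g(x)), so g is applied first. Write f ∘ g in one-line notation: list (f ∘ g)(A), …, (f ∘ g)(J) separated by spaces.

(f ∘ g)(x) = f(g(x)). Computing each image: f(g(A)) = f(G) = F, f(g(B)) = f(C) = G, f(g(C)) = f(E) = I, f(g(D)) = f(I) = D, f(g(E)) = f(A) = B, f(g(F)) = f(J) = H, f(g(G)) = f(F) = C, f(g(H)) = f(B) = A, f(g(I)) = f(H) = J, f(g(J)) = f(D) = E.
Hence f ∘ g = [F G I D B H C A J E].

F G I D B H C A J E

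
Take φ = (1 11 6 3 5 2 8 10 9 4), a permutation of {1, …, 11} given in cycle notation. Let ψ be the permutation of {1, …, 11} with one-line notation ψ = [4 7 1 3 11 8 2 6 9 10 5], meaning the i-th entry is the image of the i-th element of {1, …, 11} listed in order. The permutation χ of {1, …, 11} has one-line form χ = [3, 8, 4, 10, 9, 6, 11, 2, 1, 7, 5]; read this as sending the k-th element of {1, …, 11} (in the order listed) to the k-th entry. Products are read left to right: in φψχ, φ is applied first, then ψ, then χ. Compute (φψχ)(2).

6

Apply the permutations in order: φ(2) = 8, then ψ(8) = 6, then χ(6) = 6. So (φψχ)(2) = 6.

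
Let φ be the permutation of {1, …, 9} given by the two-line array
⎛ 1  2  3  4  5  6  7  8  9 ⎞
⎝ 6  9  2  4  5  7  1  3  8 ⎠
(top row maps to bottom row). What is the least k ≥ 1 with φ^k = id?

Writing φ as disjoint cycles, the cycle lengths are 4, 3, 1, 1.
The order is lcm(4, 3) = 12.

12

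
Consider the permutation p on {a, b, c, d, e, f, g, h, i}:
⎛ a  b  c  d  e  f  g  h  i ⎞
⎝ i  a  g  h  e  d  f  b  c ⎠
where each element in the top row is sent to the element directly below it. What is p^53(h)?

Tracing h → b → … returns to h after 8 steps, so h lies in an 8-cycle (a, i, c, g, f, d, h, b).
Since the cycle has length 8, p^53 acts on it the same as p^5 (53 mod 8 = 5).
Advancing 5 steps from h: h → b → a → i → c → g.

g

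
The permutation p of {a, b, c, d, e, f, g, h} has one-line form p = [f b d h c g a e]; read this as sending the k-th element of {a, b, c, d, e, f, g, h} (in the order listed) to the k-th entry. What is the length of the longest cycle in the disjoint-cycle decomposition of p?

4

Decomposing into disjoint cycles gives (a, f, g)(c, d, h, e); the longest has length 4.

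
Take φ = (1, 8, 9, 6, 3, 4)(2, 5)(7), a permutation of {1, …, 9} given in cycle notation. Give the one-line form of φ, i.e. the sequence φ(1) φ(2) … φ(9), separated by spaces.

8 5 4 1 2 3 7 9 6

Each element maps to the next entry in its cycle (wrapping to the front): 1→8, 2→5, 3→4, 4→1, 5→2, 6→3, 7→7, 8→9, 9→6.
So the one-line form is 8 5 4 1 2 3 7 9 6.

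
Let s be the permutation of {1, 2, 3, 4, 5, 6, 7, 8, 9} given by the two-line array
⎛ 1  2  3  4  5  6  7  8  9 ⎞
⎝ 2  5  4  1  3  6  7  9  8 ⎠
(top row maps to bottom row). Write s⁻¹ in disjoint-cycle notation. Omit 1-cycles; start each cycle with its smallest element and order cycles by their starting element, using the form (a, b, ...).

The cycle decomposition of s is (1, 2, 5, 3, 4)(8, 9).
Reversing each cycle (and rotating so the smallest element leads) gives s⁻¹ = (1, 4, 3, 5, 2)(8, 9).

(1, 4, 3, 5, 2)(8, 9)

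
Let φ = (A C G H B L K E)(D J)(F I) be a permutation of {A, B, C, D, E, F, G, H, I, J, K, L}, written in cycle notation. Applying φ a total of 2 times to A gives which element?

G

A lies in the 8-cycle (A C G H B L K E).
Advancing 2 steps from A: A → C → G.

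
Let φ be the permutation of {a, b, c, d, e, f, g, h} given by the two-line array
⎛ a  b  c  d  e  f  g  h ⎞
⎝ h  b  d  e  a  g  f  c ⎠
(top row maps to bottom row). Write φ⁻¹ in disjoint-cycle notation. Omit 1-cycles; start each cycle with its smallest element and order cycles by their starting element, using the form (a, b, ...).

First write φ in disjoint cycles: (a, h, c, d, e)(f, g).
The inverse reverses every cycle; in canonical form, φ⁻¹ = (a, e, d, c, h)(f, g).

(a, e, d, c, h)(f, g)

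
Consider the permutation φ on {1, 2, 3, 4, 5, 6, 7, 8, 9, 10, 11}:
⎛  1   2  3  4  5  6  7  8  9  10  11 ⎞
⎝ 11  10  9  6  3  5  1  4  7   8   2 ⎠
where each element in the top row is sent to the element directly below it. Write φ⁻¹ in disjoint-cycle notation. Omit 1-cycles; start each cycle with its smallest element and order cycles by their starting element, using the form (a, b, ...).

(1, 7, 9, 3, 5, 6, 4, 8, 10, 2, 11)

The cycle decomposition of φ is (1, 11, 2, 10, 8, 4, 6, 5, 3, 9, 7).
Reversing each cycle (and rotating so the smallest element leads) gives φ⁻¹ = (1, 7, 9, 3, 5, 6, 4, 8, 10, 2, 11).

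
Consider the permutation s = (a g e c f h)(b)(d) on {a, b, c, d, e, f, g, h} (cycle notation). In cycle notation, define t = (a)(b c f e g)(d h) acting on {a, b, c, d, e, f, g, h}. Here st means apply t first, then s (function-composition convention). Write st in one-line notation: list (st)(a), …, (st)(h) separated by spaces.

g f h a e c b d

(st)(x) = s(t(x)). Computing each image: s(t(a)) = s(a) = g, s(t(b)) = s(c) = f, s(t(c)) = s(f) = h, s(t(d)) = s(h) = a, s(t(e)) = s(g) = e, s(t(f)) = s(e) = c, s(t(g)) = s(b) = b, s(t(h)) = s(d) = d.
Hence st = [g f h a e c b d].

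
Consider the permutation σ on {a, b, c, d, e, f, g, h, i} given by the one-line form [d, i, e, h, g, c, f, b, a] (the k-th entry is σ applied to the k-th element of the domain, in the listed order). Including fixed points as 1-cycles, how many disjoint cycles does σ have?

The cycle decomposition is (a d h b i)(c e g f), which has 2 cycles (counting 1-cycles).

2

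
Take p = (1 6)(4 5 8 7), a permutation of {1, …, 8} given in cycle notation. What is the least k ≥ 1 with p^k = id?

The cycle type of p is (4, 2, 1, 1).
Since disjoint cycles commute, ord(p) = lcm(4, 2) = 4.

4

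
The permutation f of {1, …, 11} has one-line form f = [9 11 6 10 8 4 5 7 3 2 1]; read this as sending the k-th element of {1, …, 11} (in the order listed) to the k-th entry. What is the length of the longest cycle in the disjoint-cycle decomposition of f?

8

Decomposing into disjoint cycles gives (1 9 3 6 4 10 2 11)(5 8 7); the longest has length 8.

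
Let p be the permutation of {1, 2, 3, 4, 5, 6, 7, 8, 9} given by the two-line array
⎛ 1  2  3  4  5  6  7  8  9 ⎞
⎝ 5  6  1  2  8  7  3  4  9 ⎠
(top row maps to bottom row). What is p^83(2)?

3

Tracing 2 → 6 → … returns to 2 after 8 steps, so 2 lies in an 8-cycle (1, 5, 8, 4, 2, 6, 7, 3).
Since the cycle has length 8, p^83 acts on it the same as p^3 (83 mod 8 = 3).
Advancing 3 steps from 2: 2 → 6 → 7 → 3.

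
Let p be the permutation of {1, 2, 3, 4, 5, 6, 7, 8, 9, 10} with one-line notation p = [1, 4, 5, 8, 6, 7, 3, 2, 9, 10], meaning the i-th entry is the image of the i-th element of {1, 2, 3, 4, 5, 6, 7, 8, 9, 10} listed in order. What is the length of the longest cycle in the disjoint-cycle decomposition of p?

4

Decomposing into disjoint cycles gives (2, 4, 8)(3, 5, 6, 7); the longest has length 4.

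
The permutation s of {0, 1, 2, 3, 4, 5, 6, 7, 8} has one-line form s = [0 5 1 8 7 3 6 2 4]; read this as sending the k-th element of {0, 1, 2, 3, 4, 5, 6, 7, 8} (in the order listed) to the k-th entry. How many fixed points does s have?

2

The fixed points (elements with s(x) = x) are {0, 6}, so there are 2.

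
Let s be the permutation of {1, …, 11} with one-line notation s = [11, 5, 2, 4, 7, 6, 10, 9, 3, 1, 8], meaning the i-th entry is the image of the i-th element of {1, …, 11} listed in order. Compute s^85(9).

Tracing 9 → 3 → … returns to 9 after 9 steps, so 9 lies in a 9-cycle (1 11 8 9 3 2 5 7 10).
On a 9-cycle, s^9 is the identity, so s^85 = s^4 there (85 ≡ 4 mod 9).
Advancing 4 steps from 9: 9 → 3 → 2 → 5 → 7.

7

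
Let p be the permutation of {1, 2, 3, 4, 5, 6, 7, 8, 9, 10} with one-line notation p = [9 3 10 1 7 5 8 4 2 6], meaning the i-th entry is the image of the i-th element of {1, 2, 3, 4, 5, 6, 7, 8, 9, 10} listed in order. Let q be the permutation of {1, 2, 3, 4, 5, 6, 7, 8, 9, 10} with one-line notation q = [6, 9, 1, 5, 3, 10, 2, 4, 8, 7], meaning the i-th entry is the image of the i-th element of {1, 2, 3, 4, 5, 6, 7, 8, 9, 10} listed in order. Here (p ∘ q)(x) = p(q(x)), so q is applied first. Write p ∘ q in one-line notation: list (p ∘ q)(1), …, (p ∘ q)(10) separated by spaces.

Chase each element through q then p: 1 → 6 → 5; 2 → 9 → 2; 3 → 1 → 9; 4 → 5 → 7; 5 → 3 → 10; 6 → 10 → 6; 7 → 2 → 3; 8 → 4 → 1; 9 → 8 → 4; 10 → 7 → 8.
So p ∘ q in one-line form is 5 2 9 7 10 6 3 1 4 8.

5 2 9 7 10 6 3 1 4 8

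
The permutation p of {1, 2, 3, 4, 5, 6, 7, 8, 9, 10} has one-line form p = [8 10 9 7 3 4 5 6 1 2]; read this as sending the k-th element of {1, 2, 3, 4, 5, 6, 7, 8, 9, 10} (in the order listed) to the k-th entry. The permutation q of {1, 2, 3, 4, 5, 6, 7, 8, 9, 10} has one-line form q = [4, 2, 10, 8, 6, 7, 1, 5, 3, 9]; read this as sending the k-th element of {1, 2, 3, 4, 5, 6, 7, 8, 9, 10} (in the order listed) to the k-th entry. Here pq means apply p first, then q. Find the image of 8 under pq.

7

p(8) = 6, then q(6) = 7; composing gives (pq)(8) = 7.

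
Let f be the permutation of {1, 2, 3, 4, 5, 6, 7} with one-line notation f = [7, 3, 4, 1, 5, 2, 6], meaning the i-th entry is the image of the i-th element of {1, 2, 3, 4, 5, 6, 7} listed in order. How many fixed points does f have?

1

The fixed points (elements with f(x) = x) are {5}, so there is 1.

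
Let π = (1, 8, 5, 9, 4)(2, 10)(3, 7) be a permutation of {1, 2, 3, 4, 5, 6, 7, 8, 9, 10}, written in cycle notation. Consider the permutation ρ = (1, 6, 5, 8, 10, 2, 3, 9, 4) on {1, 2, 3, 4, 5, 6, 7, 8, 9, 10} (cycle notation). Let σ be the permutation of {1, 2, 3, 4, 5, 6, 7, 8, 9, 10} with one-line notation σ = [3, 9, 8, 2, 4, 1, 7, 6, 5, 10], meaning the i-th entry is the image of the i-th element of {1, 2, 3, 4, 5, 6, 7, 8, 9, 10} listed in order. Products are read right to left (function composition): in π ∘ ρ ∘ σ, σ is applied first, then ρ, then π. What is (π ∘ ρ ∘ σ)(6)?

6

Chase 6: σ(6) = 1; ρ(1) = 6; π(6) = 6. Hence (π ∘ ρ ∘ σ)(6) = 6.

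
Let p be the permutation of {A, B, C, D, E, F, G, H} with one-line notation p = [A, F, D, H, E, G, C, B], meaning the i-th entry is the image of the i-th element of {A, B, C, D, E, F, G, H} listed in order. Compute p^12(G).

G

Tracing G → C → … returns to G after 6 steps, so G lies in a 6-cycle (B F G C D H).
Since the cycle has length 6, p^12 acts on it the same as p^0 (12 mod 6 = 0).
So p^12(G) = G.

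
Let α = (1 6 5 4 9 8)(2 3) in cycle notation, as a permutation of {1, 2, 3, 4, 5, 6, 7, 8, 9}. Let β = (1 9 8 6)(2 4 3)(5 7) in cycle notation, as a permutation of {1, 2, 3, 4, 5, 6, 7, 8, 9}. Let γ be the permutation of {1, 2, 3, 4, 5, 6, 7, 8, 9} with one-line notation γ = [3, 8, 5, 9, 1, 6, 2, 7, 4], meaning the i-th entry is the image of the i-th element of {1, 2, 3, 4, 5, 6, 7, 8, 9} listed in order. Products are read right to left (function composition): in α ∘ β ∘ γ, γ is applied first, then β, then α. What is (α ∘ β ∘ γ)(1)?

3

Apply the permutations in order: γ(1) = 3, then β(3) = 2, then α(2) = 3. So (α ∘ β ∘ γ)(1) = 3.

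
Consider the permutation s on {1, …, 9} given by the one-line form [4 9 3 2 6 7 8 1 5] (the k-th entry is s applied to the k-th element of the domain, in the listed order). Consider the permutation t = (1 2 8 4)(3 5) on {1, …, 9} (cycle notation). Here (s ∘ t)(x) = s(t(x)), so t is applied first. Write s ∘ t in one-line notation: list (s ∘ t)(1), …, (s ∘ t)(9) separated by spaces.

9 1 6 4 3 7 8 2 5

Chase each element through t then s: 1 → 2 → 9; 2 → 8 → 1; 3 → 5 → 6; 4 → 1 → 4; 5 → 3 → 3; 6 → 6 → 7; 7 → 7 → 8; 8 → 4 → 2; 9 → 9 → 5.
Collecting the images, s ∘ t = [9 1 6 4 3 7 8 2 5].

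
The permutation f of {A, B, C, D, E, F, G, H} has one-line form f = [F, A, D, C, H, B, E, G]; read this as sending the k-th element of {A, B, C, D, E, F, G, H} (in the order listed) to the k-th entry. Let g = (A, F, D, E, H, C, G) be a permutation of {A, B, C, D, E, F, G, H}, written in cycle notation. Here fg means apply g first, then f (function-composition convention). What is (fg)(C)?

First apply g: g(C) = G, then f(G) = E. Thus (fg)(C) = E.

E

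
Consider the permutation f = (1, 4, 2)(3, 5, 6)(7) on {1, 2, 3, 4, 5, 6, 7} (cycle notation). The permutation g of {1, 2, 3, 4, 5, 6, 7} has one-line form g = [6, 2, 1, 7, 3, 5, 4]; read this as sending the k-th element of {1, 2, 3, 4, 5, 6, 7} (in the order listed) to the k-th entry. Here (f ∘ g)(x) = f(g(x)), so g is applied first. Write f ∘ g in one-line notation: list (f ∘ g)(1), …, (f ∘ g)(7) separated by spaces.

3 1 4 7 5 6 2

For each element, apply g then f: 1 → 6 → 3; 2 → 2 → 1; 3 → 1 → 4; 4 → 7 → 7; 5 → 3 → 5; 6 → 5 → 6; 7 → 4 → 2.
So f ∘ g in one-line form is 3 1 4 7 5 6 2.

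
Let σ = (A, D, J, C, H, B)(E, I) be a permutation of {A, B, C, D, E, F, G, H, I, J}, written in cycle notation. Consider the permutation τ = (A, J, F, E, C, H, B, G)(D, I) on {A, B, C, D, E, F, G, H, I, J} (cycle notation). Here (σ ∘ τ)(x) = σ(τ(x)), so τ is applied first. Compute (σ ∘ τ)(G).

D

First apply τ: τ(G) = A, then σ(A) = D. Thus (σ ∘ τ)(G) = D.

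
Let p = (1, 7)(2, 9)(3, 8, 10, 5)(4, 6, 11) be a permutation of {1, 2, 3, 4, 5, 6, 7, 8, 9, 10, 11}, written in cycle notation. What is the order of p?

The cycle type of p is (4, 3, 2, 2).
The order of p is the least common multiple of its cycle lengths: lcm(4, 3, 2, 2) = 12.

12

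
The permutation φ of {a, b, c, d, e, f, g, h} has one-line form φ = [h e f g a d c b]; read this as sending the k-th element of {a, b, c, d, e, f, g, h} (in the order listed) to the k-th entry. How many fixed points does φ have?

0

No element satisfies φ(x) = x, so there are 0 fixed points.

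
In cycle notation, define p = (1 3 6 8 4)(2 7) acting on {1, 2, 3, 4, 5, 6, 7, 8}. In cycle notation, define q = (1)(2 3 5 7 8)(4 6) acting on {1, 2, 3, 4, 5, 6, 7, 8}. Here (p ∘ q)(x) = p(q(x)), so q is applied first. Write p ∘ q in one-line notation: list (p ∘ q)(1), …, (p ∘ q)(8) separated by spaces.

3 6 5 8 2 1 4 7

(p ∘ q)(x) = p(q(x)). Computing each image: p(q(1)) = p(1) = 3, p(q(2)) = p(3) = 6, p(q(3)) = p(5) = 5, p(q(4)) = p(6) = 8, p(q(5)) = p(7) = 2, p(q(6)) = p(4) = 1, p(q(7)) = p(8) = 4, p(q(8)) = p(2) = 7.
Hence p ∘ q = [3 6 5 8 2 1 4 7].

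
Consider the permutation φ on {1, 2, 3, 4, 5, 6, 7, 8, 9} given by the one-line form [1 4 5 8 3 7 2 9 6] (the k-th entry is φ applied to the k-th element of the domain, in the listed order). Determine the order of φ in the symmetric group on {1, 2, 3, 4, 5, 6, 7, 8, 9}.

Writing φ as disjoint cycles, the cycle lengths are 6, 2, 1.
The order of φ is the least common multiple of its cycle lengths: lcm(6, 2) = 6.

6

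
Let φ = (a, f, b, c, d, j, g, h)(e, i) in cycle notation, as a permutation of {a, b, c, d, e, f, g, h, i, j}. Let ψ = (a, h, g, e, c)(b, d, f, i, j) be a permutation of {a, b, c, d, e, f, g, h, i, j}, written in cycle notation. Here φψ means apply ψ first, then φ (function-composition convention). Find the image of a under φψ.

a

ψ(a) = h, then φ(h) = a; composing gives (φψ)(a) = a.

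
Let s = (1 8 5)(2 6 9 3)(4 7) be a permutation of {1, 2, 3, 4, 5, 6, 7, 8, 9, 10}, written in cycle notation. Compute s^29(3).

2

3 lies in the 4-cycle (2 6 9 3).
On a 4-cycle, s^4 is the identity, so s^29 = s^1 there (29 ≡ 1 mod 4).
Stepping 1 place around the cycle: 3 → 2.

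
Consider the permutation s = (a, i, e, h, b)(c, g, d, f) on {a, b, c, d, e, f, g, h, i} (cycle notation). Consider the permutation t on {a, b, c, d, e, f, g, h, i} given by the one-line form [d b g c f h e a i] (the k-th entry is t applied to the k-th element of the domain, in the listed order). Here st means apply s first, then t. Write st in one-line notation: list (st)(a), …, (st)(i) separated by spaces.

(st)(x) = t(s(x)). Computing each image: t(s(a)) = t(i) = i, t(s(b)) = t(a) = d, t(s(c)) = t(g) = e, t(s(d)) = t(f) = h, t(s(e)) = t(h) = a, t(s(f)) = t(c) = g, t(s(g)) = t(d) = c, t(s(h)) = t(b) = b, t(s(i)) = t(e) = f.
Hence st = [i d e h a g c b f].

i d e h a g c b f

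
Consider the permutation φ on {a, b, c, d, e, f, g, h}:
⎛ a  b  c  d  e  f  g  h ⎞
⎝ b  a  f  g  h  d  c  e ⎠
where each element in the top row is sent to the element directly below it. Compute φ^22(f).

g

Tracing f → d → … returns to f after 4 steps, so f lies in a 4-cycle (c f d g).
Powers repeat with period 4 on this cycle, and 22 mod 4 = 2, so φ^22(f) = φ^2(f).
Stepping 2 places around the cycle: f → d → g.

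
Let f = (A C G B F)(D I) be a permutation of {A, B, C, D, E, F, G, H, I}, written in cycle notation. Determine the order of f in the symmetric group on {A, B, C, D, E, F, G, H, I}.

10

The disjoint cycles have lengths 5, 2, 1, 1.
Since disjoint cycles commute, ord(f) = lcm(5, 2) = 10.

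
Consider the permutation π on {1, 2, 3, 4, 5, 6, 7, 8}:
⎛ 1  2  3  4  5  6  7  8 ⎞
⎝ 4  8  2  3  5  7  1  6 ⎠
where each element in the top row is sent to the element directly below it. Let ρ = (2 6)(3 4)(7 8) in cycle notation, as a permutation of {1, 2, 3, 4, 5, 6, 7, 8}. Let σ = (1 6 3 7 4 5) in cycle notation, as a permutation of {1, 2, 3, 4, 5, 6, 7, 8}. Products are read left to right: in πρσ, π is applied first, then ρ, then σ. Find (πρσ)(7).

6

Chase 7: π(7) = 1; ρ(1) = 1; σ(1) = 6. Hence (πρσ)(7) = 6.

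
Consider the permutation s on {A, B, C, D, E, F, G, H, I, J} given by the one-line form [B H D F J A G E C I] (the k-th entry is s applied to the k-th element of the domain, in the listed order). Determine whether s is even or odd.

even

In disjoint-cycle form the cycle lengths are 9, 1.
A cycle of length ℓ contributes ℓ−1 transpositions, so s is a product of 8 transpositions — even.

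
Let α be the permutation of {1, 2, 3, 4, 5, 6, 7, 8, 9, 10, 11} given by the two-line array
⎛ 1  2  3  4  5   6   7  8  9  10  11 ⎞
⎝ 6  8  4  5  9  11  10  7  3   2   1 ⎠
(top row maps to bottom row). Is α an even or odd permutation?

In disjoint-cycle form the cycle lengths are 4, 4, 3.
A cycle of length ℓ contributes ℓ−1 transpositions, so α is a product of 3 + 3 + 2 = 8 transpositions — even.

even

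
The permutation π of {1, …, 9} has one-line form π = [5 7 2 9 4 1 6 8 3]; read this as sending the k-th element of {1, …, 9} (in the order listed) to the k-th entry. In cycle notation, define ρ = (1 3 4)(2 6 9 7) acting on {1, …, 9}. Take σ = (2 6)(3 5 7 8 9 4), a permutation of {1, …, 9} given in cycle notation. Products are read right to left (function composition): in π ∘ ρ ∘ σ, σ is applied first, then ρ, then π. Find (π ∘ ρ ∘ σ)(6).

1

Chase 6: σ(6) = 2; ρ(2) = 6; π(6) = 1. Hence (π ∘ ρ ∘ σ)(6) = 1.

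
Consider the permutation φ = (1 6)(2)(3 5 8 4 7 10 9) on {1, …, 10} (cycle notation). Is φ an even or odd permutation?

odd

The cycle lengths are 7, 2, 1.
A cycle is odd iff its length is even; φ has 1 even-length cycle, so sgn(φ) = (−1)^1 and φ is odd.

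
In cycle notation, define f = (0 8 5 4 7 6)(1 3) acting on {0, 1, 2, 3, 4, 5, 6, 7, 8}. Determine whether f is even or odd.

even

The cycle lengths are 6, 2, 1.
A cycle of length ℓ contributes ℓ−1 transpositions, so f is a product of 5 + 1 = 6 transpositions — even.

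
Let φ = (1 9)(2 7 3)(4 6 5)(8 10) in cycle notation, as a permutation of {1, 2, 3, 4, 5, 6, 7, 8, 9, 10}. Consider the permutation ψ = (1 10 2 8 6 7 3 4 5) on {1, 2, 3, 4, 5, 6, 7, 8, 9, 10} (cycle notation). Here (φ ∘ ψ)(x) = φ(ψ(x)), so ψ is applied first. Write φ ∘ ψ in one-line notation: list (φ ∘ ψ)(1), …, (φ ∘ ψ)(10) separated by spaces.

(φ ∘ ψ)(x) = φ(ψ(x)). Computing each image: φ(ψ(1)) = φ(10) = 8, φ(ψ(2)) = φ(8) = 10, φ(ψ(3)) = φ(4) = 6, φ(ψ(4)) = φ(5) = 4, φ(ψ(5)) = φ(1) = 9, φ(ψ(6)) = φ(7) = 3, φ(ψ(7)) = φ(3) = 2, φ(ψ(8)) = φ(6) = 5, φ(ψ(9)) = φ(9) = 1, φ(ψ(10)) = φ(2) = 7.
Hence φ ∘ ψ = [8 10 6 4 9 3 2 5 1 7].

8 10 6 4 9 3 2 5 1 7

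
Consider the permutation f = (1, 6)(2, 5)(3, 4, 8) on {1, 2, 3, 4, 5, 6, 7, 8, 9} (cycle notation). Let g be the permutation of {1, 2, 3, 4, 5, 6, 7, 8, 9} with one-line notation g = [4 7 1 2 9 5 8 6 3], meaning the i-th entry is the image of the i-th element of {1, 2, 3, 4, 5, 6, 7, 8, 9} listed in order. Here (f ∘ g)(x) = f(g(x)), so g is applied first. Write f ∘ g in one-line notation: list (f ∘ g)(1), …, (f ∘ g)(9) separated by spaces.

Chase each element through g then f: 1 → 4 → 8; 2 → 7 → 7; 3 → 1 → 6; 4 → 2 → 5; 5 → 9 → 9; 6 → 5 → 2; 7 → 8 → 3; 8 → 6 → 1; 9 → 3 → 4.
Collecting the images, f ∘ g = [8 7 6 5 9 2 3 1 4].

8 7 6 5 9 2 3 1 4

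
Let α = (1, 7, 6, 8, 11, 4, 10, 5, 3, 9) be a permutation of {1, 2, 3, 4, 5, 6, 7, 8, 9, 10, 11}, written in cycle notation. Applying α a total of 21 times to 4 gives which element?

4 lies in the 10-cycle (1, 7, 6, 8, 11, 4, 10, 5, 3, 9).
On a 10-cycle, α^10 is the identity, so α^21 = α^1 there (21 ≡ 1 mod 10).
Stepping 1 place around the cycle: 4 → 10.

10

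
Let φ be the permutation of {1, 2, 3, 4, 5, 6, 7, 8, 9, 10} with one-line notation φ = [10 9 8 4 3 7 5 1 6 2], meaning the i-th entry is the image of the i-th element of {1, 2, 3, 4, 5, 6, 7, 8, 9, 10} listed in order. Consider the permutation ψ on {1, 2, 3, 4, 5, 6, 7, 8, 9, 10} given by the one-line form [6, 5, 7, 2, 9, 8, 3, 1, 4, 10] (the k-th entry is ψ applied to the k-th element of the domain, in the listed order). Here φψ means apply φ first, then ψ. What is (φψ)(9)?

φ(9) = 6, then ψ(6) = 8; composing gives (φψ)(9) = 8.

8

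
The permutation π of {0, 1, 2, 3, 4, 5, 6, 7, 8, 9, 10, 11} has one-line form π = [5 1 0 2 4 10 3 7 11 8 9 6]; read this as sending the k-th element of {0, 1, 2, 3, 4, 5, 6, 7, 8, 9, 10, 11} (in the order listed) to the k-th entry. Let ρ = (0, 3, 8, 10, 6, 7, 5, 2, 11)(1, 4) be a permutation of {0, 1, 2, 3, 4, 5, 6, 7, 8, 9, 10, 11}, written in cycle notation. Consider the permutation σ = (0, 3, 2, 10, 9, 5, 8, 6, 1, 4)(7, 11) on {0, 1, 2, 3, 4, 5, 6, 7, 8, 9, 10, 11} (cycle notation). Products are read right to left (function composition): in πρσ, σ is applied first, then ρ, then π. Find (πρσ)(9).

0

(πρσ)(9) = π(ρ(σ(9))). σ(9) = 5, then ρ(5) = 2, then π(2) = 0, so the result is 0.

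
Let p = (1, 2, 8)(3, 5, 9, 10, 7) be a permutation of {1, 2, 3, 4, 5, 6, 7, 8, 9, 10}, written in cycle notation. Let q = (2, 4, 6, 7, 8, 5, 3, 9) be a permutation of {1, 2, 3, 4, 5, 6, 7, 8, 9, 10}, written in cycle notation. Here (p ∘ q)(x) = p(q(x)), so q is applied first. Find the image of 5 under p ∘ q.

(p ∘ q)(5) = p(q(5)). q(5) = 3, then p(3) = 5. So (p ∘ q)(5) = 5.

5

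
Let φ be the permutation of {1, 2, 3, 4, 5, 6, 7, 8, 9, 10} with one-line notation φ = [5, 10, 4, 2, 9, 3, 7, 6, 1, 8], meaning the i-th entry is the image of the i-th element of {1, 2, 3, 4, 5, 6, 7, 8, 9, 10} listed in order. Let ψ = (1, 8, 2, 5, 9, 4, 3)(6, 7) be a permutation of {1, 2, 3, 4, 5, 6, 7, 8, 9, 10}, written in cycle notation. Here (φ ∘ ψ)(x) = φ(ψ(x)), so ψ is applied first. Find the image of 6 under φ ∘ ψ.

7

(φ ∘ ψ)(6) = φ(ψ(6)). ψ(6) = 7, then φ(7) = 7. So (φ ∘ ψ)(6) = 7.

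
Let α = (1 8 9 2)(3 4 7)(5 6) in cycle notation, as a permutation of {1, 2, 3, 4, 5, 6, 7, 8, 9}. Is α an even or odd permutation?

The cycle lengths are 4, 3, 2.
A cycle is odd iff its length is even; α has 2 even-length cycles, so sgn(α) = (−1)^2 and α is even.

even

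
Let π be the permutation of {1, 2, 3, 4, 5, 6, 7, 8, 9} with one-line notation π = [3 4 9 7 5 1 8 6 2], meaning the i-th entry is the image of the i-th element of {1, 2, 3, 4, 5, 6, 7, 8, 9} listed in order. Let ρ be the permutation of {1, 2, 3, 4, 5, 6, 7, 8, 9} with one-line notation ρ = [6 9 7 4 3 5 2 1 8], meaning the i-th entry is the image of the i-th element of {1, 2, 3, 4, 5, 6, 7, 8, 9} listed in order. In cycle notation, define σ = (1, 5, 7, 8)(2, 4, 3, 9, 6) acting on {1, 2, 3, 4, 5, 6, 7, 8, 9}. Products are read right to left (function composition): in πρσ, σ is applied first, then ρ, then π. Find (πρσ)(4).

Chase 4: σ(4) = 3; ρ(3) = 7; π(7) = 8. Hence (πρσ)(4) = 8.

8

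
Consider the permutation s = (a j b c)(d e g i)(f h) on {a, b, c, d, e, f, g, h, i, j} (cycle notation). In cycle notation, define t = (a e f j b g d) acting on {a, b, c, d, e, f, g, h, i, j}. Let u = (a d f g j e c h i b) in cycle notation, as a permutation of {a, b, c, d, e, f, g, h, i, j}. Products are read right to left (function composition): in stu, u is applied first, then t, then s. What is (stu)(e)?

a

Apply the permutations in order: u(e) = c, then t(c) = c, then s(c) = a. So (stu)(e) = a.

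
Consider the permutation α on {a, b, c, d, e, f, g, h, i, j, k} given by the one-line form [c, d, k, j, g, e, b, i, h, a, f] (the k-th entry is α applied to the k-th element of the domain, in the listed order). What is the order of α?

Writing α as disjoint cycles, the cycle lengths are 9, 2.
The order is lcm(9, 2) = 18.

18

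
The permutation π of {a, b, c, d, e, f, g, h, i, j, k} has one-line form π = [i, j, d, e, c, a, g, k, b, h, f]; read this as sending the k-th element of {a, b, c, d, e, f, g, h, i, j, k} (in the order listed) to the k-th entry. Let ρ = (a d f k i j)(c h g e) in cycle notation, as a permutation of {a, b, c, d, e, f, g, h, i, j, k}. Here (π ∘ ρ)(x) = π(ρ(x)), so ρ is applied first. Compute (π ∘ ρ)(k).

ρ(k) = i, then π(i) = b; composing gives (π ∘ ρ)(k) = b.

b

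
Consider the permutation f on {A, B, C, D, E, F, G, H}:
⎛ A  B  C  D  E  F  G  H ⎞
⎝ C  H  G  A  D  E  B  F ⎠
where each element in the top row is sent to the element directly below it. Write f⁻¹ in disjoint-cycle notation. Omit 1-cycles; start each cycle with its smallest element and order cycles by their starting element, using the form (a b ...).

The cycle decomposition of f is (A C G B H F E D).
Reversing each cycle (and rotating so the smallest element leads) gives f⁻¹ = (A D E F H B G C).

(A D E F H B G C)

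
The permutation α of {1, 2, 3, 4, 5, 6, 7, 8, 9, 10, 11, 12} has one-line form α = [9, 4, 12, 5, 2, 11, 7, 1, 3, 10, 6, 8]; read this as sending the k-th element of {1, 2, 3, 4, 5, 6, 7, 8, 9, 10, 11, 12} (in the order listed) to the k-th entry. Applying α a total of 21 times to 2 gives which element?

Tracing 2 → 4 → … returns to 2 after 3 steps, so 2 lies in a 3-cycle (2, 4, 5).
On a 3-cycle, α^3 is the identity, so α^21 = α^0 there (21 ≡ 0 mod 3).
So α^21(2) = 2.

2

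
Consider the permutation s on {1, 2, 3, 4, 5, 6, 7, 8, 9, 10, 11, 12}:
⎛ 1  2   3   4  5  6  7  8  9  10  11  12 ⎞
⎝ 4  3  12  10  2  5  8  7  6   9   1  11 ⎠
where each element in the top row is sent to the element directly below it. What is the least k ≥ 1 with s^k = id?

10

Writing s as disjoint cycles, the cycle lengths are 10, 2.
The order of s is the least common multiple of its cycle lengths: lcm(10, 2) = 10.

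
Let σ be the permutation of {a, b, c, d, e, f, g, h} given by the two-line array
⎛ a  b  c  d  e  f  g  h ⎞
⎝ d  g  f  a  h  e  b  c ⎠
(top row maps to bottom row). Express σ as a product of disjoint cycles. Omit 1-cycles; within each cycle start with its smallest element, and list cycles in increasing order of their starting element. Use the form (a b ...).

Iterating σ from a gives a → d → a; that is the 2-cycle (a d).
Continuing from each remaining unvisited element yields (a d)(b g)(c f e h).

(a d)(b g)(c f e h)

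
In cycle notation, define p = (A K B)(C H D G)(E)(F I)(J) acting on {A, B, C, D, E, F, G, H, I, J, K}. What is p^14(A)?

B

A lies in the 3-cycle (A K B).
Since the cycle has length 3, p^14 acts on it the same as p^2 (14 mod 3 = 2).
Advancing 2 steps from A: A → K → B.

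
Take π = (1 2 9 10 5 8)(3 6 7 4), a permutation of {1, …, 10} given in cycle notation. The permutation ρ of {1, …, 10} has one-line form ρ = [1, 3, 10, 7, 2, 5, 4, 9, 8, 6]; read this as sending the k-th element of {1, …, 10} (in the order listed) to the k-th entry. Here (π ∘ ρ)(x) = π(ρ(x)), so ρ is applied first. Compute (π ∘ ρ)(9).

1

First apply ρ: ρ(9) = 8, then π(8) = 1. Thus (π ∘ ρ)(9) = 1.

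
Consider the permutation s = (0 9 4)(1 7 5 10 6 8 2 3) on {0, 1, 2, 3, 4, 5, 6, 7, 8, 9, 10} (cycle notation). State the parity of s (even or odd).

odd

The cycle lengths are 8, 3.
A cycle of length ℓ contributes ℓ−1 transpositions, so s is a product of 7 + 2 = 9 transpositions — odd.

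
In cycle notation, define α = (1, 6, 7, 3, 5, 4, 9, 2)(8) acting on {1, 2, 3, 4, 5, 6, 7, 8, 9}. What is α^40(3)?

3

3 lies in the 8-cycle (1, 6, 7, 3, 5, 4, 9, 2).
Since the cycle has length 8, α^40 acts on it the same as α^0 (40 mod 8 = 0).
So α^40(3) = 3.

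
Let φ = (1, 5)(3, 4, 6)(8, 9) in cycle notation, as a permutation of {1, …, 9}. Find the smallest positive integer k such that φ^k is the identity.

The disjoint cycles have lengths 3, 2, 2, 1, 1.
The order of φ is the least common multiple of its cycle lengths: lcm(3, 2, 2) = 6.

6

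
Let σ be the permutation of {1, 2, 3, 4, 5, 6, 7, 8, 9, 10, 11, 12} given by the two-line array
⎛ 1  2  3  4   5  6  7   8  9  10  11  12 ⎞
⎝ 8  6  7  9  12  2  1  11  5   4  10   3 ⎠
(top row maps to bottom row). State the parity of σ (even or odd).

even

In disjoint-cycle form the cycle lengths are 10, 2.
A cycle is odd iff its length is even; σ has 2 even-length cycles, so sgn(σ) = (−1)^2 and σ is even.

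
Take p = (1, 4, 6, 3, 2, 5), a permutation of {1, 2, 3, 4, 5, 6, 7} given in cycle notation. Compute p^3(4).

4 lies in the 6-cycle (1, 4, 6, 3, 2, 5).
Stepping 3 places around the cycle: 4 → 6 → 3 → 2.

2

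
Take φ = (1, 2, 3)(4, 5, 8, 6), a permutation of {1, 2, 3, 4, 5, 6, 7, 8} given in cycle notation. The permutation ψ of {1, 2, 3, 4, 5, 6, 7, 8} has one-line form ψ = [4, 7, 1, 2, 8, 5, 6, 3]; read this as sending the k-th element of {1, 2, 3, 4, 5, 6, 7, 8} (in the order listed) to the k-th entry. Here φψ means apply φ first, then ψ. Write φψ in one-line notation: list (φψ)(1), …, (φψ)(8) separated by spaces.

7 1 4 8 3 2 6 5

(φψ)(x) = ψ(φ(x)). Computing each image: ψ(φ(1)) = ψ(2) = 7, ψ(φ(2)) = ψ(3) = 1, ψ(φ(3)) = ψ(1) = 4, ψ(φ(4)) = ψ(5) = 8, ψ(φ(5)) = ψ(8) = 3, ψ(φ(6)) = ψ(4) = 2, ψ(φ(7)) = ψ(7) = 6, ψ(φ(8)) = ψ(6) = 5.
Hence φψ = [7 1 4 8 3 2 6 5].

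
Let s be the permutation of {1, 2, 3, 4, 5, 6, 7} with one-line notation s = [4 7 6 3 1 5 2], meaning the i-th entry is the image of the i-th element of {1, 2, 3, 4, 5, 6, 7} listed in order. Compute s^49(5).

6

Tracing 5 → 1 → … returns to 5 after 5 steps, so 5 lies in a 5-cycle (1 4 3 6 5).
Powers repeat with period 5 on this cycle, and 49 mod 5 = 4, so s^49(5) = s^4(5).
Advancing 4 steps from 5: 5 → 1 → 4 → 3 → 6.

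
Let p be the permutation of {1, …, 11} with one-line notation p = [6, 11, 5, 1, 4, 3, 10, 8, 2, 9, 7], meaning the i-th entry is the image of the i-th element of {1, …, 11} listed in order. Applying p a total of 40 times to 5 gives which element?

5

Tracing 5 → 4 → … returns to 5 after 5 steps, so 5 lies in a 5-cycle (1, 6, 3, 5, 4).
On a 5-cycle, p^5 is the identity, so p^40 = p^0 there (40 ≡ 0 mod 5).
So p^40(5) = 5.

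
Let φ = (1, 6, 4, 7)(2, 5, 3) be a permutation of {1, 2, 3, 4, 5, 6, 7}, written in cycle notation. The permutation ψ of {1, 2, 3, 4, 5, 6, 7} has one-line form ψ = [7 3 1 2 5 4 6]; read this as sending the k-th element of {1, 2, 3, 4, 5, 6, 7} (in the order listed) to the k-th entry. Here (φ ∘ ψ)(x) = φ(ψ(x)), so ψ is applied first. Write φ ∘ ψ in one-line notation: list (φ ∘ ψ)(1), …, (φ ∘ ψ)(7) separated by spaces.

1 2 6 5 3 7 4

(φ ∘ ψ)(x) = φ(ψ(x)). Computing each image: φ(ψ(1)) = φ(7) = 1, φ(ψ(2)) = φ(3) = 2, φ(ψ(3)) = φ(1) = 6, φ(ψ(4)) = φ(2) = 5, φ(ψ(5)) = φ(5) = 3, φ(ψ(6)) = φ(4) = 7, φ(ψ(7)) = φ(6) = 4.
Hence φ ∘ ψ = [1 2 6 5 3 7 4].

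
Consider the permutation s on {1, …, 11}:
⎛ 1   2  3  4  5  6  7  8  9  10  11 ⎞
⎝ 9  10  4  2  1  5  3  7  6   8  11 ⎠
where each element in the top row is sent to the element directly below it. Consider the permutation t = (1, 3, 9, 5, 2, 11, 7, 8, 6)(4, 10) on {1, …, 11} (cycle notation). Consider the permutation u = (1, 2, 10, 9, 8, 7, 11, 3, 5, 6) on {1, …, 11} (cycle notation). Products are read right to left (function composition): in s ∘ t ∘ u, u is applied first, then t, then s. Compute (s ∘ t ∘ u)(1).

11

Chase 1: u(1) = 2; t(2) = 11; s(11) = 11. Hence (s ∘ t ∘ u)(1) = 11.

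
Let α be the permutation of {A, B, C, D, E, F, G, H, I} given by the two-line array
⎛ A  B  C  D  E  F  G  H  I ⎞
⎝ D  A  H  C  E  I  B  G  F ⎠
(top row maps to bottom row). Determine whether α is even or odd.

In disjoint-cycle form the cycle lengths are 6, 2, 1.
A cycle is odd iff its length is even; α has 2 even-length cycles, so sgn(α) = (−1)^2 and α is even.

even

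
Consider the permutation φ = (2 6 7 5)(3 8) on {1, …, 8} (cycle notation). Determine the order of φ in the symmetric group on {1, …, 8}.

4

The disjoint cycles have lengths 4, 2, 1, 1.
The order of φ is the least common multiple of its cycle lengths: lcm(4, 2) = 4.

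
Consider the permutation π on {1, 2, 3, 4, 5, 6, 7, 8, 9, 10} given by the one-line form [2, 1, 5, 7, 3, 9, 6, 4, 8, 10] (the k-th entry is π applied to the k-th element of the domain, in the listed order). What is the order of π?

10

Writing π as disjoint cycles, the cycle lengths are 5, 2, 2, 1.
The order is lcm(5, 2, 2) = 10.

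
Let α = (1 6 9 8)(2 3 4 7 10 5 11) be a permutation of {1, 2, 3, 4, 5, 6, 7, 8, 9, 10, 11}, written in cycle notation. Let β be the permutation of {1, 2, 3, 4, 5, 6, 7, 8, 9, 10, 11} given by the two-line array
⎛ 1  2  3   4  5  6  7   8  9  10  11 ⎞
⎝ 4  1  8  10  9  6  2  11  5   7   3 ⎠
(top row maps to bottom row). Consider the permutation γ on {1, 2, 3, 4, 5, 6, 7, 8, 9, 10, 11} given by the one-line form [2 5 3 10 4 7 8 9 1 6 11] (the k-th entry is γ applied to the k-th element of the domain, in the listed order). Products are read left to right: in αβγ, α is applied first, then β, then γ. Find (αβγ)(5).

Apply the permutations in order: α(5) = 11, then β(11) = 3, then γ(3) = 3. So (αβγ)(5) = 3.

3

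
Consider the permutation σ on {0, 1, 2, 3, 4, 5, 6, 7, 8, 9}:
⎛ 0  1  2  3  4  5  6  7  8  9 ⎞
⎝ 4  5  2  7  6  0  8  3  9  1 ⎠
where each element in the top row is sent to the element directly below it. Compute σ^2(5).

Tracing 5 → 0 → … returns to 5 after 7 steps, so 5 lies in a 7-cycle (0, 4, 6, 8, 9, 1, 5).
Stepping 2 places around the cycle: 5 → 0 → 4.

4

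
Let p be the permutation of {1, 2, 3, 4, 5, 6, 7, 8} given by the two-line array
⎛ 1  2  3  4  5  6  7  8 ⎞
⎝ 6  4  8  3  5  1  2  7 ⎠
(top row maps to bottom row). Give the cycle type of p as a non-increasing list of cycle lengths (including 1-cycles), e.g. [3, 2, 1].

The disjoint cycles are (1, 6)(2, 4, 3, 8, 7)(5), with lengths 5, 2, 1 in non-increasing order.

[5, 2, 1]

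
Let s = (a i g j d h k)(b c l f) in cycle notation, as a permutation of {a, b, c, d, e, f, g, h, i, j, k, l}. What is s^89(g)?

g lies in the 7-cycle (a i g j d h k).
On a 7-cycle, s^7 is the identity, so s^89 = s^5 there (89 ≡ 5 mod 7).
Advancing 5 steps from g: g → j → d → h → k → a.

a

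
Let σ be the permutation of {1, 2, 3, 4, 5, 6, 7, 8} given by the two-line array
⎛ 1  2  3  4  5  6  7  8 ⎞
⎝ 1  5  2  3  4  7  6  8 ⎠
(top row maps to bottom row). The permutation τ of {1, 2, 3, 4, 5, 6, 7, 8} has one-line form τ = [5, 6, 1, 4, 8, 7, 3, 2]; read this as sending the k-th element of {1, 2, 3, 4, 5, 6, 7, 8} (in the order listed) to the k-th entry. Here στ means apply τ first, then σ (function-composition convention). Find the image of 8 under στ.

5

τ(8) = 2, then σ(2) = 5; composing gives (στ)(8) = 5.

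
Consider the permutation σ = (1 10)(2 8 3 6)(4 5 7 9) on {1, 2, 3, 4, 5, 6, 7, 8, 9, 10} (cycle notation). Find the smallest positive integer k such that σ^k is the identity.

The cycle type of σ is (4, 4, 2).
The order of σ is the least common multiple of its cycle lengths: lcm(4, 4, 2) = 4.

4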